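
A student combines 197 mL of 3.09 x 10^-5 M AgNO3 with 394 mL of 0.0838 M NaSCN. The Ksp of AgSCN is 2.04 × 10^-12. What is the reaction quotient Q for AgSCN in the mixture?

Q = 5.75e-7

Total volume = 197 + 394 = 591 mL.
[Ag^+] = 3.09 x 10^-5 × (197/591) = 1.030 × 10^-5 M
[SCN^-] = 8.38 × 10^-2 × (394/591) = 5.587 × 10^-2 M
AgSCN(s) ⇌ Ag^+ + SCN^-, so Q = [Ag^+][SCN^-]
Q = (1.030 x 10^-5)(5.587 × 10^-2) = 5.75 x 10^-7
Q > Ksp, so AgSCN will precipitate.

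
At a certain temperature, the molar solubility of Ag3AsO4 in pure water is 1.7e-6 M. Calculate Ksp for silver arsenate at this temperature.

Ag3AsO4(s) ⇌ 3 Ag^+ + AsO4^3-
Let s = molar solubility. Then [Ag^+] = 3s and [AsO4^3-] = s.
Ksp = [Ag^+]^3[AsO4^3-]
So Ksp = (3s)^3 × s = 27s^4
With s = 1.7 x 10^-6: Ksp = 2.3 × 10^-22

Ksp = 2.3 x 10^-22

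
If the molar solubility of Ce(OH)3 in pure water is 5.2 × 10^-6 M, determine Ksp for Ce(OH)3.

Ksp = 2.0e-20

Ce(OH)3(s) ⇌ Ce^3+ + 3 OH^-
For each mole of Ce(OH)3 that dissolves: [Ce^3+] = s, [OH^-] = 3s.
Ksp = [Ce^3+][OH^-]^3
Substituting: Ksp = s(3s)^3 = 27s^4
With s = 5.2 x 10^-6: Ksp = 2.0 × 10^-20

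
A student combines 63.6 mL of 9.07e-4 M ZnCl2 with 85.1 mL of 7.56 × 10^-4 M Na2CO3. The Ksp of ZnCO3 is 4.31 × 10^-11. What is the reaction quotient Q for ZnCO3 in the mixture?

Q = 1.68 × 10^-7

Total volume = 63.6 + 85.1 = 148.7 mL.
[Zn^2+] = 9.07 × 10^-4 × (63.6/148.7) = 3.879 × 10^-4 M
[CO3^2-] = 7.56 × 10^-4 × (85.1/148.7) = 4.327 x 10^-4 M
ZnCO3(s) ⇌ Zn^2+ + CO3^2-, so Q = [Zn^2+][CO3^2-]
Q = (3.879 x 10^-4)(4.327 × 10^-4) = 1.68 × 10^-7
Q > Ksp, so ZnCO3 will precipitate.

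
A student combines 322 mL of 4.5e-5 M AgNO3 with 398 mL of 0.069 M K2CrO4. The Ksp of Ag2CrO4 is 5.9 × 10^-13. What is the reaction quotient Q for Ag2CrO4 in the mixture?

Q ≈ 1.5 × 10^-11

Total volume = 322 + 398 = 720 mL.
[Ag^+] = 4.5 x 10^-5 × (322/720) = 2.01 × 10^-5 M
[CrO4^2-] = 6.9 × 10^-2 × (398/720) = 3.81 x 10^-2 M
Ag2CrO4(s) ⇌ 2 Ag^+(aq) + CrO4^2-(aq), so Q = [Ag^+]^2[CrO4^2-]
Q = (2.01 × 10^-5)^2(3.81 × 10^-2) = 1.5 × 10^-11
Q > Ksp, so Ag2CrO4 will precipitate.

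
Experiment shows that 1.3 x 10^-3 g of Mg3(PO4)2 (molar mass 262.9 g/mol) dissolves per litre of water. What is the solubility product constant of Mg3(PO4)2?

Molar solubility s = (1.3 x 10^-3 g/L) / (262.9 g/mol) = 4.94 x 10^-6 M.
Mg3(PO4)2(s) <=> 3 Mg^2+ + 2 PO4^3-
If s mol/L of Mg3(PO4)2 dissolves, [Mg^2+] = 3s and [PO4^3-] = 2s.
Ksp = [Mg^2+]^3[PO4^3-]^2
Substituting: Ksp = (3s)^3(2s)^2 = 108s^5
Ksp = 108 × (4.94 × 10^-6)^5 = 3.2 × 10^-25

3.2 × 10^-25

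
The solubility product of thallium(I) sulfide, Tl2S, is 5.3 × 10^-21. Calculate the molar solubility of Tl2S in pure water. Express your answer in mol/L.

s = 1.1e-7 M

Tl2S(s) <=> 2 Tl^+(aq) + S^2-(aq)
Ksp = [Tl^+]^2[S^2-]
If s mol/L of Tl2S dissolves, [Tl^+] = 2s and [S^2-] = s.
So Ksp = (2s)^2 × s = 4s^3
Solving, s = (5.3 × 10^-21/4)^(1/3) = 1.1 x 10^-7 M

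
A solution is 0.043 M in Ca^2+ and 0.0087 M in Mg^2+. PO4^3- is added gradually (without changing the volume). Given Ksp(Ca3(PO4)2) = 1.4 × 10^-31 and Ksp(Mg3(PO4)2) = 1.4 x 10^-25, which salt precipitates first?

Each salt begins to precipitate when Q = Ksp, i.e. when [PO4^3-] reaches its threshold.
For Ca3(PO4)2: 1.4 × 10^-31 = (0.043)^3 × [PO4^3-]^2  ⇒  [PO4^3-] = 4.2 × 10^-14 M.
For Mg3(PO4)2: 1.4 x 10^-25 = (0.0087)^3 × [PO4^3-]^2  ⇒  [PO4^3-] = 4.6 × 10^-10 M.
The salt with the lower threshold [PO4^3-] precipitates first: Ca3(PO4)2.

Ca3(PO4)2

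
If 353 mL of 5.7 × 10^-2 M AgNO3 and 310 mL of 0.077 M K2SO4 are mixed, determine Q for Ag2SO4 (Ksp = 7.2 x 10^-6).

Total volume = 353 + 310 = 663 mL.
[Ag^+] = 5.7 x 10^-2 × (353/663) = 3.03 x 10^-2 M
[SO4^2-] = 7.7 × 10^-2 × (310/663) = 3.60 × 10^-2 M
Ag2SO4(s) ⇌ 2 Ag^+(aq) + SO4^2-(aq), so Q = [Ag^+]^2[SO4^2-]
Q = (3.03 × 10^-2)^2(3.60 × 10^-2) = 3.3 x 10^-5
Q > Ksp, so Ag2SO4 will precipitate.

Q ≈ 3.3 × 10^-5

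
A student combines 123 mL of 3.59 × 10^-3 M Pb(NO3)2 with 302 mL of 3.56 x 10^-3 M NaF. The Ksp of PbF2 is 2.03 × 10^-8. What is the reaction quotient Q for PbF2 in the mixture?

6.65 x 10^-9

Total volume = 123 + 302 = 425 mL.
[Pb^2+] = 3.59 × 10^-3 × (123/425) = 1.039 x 10^-3 M
[F^-] = 3.56 x 10^-3 × (302/425) = 2.530 × 10^-3 M
PbF2(s) <=> Pb^2+ + 2 F^-, so Q = [Pb^2+][F^-]^2
Q = (1.039 × 10^-3)(2.530 x 10^-3)^2 = 6.65 x 10^-9
Q < Ksp, so no precipitate of PbF2 forms.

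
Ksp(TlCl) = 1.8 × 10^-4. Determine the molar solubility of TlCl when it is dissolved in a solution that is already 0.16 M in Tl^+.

s = 1.1 × 10^-3 M

TlCl(s) ⇌ Tl^+ + Cl^-
Ksp = [Tl^+][Cl^-]
Let s = moles of TlCl that dissolve per litre. [Tl^+] = 0.16 + s ≈ 0.16, [Cl^-] = s (Ksp is small, so little additional dissolves).
Ksp ≈ 0.16 × s
s = 1.1 x 10^-3 M
Check: s = 1.1 × 10^-3 ≪ 0.16, so the approximation is valid.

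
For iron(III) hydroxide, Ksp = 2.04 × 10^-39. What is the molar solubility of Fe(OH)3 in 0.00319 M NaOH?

Fe(OH)3(s) ⇌ Fe^3+(aq) + 3 OH^-(aq)
Ksp = [Fe^3+][OH^-]^3
Let s be the molar solubility in this solution. [Fe^3+] = s, [OH^-] = 0.00319 + 3s ≈ 0.00319 (since OH^- from NaOH dominates).
Ksp ≈ s × (0.00319)^3
s = 6.28 × 10^-32 M
Check: 3s = 1.9 × 10^-31 ≪ 0.00319, so the approximation is valid.

s ≈ 6.28 × 10^-32 M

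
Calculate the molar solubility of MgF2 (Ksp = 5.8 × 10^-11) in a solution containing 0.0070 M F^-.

1.2 × 10^-6 M

MgF2(s) <=> Mg^2+ + 2 F^-
Ksp = [Mg^2+][F^-]^2
If s mol/L dissolves here, [Mg^2+] = s, [F^-] = 0.0070 + 2s ≈ 0.0070 (Ksp is small, so little additional dissolves).
Ksp ≈ s × (0.0070)^2
s = 1.2 × 10^-6 M
Check: 2s = 2.4 × 10^-6 ≪ 0.0070, so the approximation is valid.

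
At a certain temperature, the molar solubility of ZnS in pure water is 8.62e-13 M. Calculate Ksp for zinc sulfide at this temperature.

ZnS(s) ⇌ Zn^2+(aq) + S^2-(aq)
With molar solubility s: [Zn^2+] = s, [S^2-] = s.
Ksp = [Zn^2+][S^2-]
Ksp = s × s = s^2
With s = 8.62 x 10^-13: Ksp = 7.43 × 10^-25

Ksp ≈ 7.43 x 10^-25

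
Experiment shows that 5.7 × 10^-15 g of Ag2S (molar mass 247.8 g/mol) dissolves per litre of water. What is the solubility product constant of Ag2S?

Ksp = 4.9 x 10^-50

Molar solubility s = (5.7 × 10^-15 g/L) / (247.8 g/mol) = 2.30 × 10^-17 M.
Ag2S(s) ⇌ 2 Ag^+(aq) + S^2-(aq)
Let s = molar solubility. Then [Ag^+] = 2s and [S^2-] = s.
Ksp = [Ag^+]^2[S^2-]
Substituting: Ksp = (2s)^2s = 4s^3
Ksp = 4 × (2.30 × 10^-17)^3 = 4.9 × 10^-50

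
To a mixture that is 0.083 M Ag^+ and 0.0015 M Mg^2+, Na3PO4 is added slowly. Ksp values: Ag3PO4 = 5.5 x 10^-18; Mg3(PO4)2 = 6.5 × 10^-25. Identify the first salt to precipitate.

Ag3PO4

Precipitation of each salt starts when its ion product equals its Ksp.
For Ag3PO4: 5.5 x 10^-18 = (0.083)^3 × [PO4^3-]  ⇒  [PO4^3-] = 9.6 × 10^-15 M.
For Mg3(PO4)2: 6.5 × 10^-25 = (0.0015)^3 × [PO4^3-]^2  ⇒  [PO4^3-] = 1.4 x 10^-8 M.
The salt with the lower threshold [PO4^3-] precipitates first: Ag3PO4.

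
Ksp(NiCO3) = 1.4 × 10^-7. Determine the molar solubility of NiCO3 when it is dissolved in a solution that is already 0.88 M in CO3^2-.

NiCO3(s) <=> Ni^2+(aq) + CO3^2-(aq)
Ksp = [Ni^2+][CO3^2-]
If s mol/L dissolves here, [Ni^2+] = s, [CO3^2-] = 0.88 + s ≈ 0.88 (since the CO3^2- already present dominates).
Ksp ≈ s × 0.88
s = 1.6 × 10^-7 M
Check: s = 1.6 x 10^-7 ≪ 0.88, so the approximation is valid.

s ≈ 1.6 × 10^-7 M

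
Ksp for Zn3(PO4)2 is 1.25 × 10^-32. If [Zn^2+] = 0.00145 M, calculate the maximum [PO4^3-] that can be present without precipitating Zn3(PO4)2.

Zn3(PO4)2(s) ⇌ 3 Zn^2+(aq) + 2 PO4^3-(aq)
Ksp = [Zn^2+]^3[PO4^3-]^2
Precipitation begins when Q = Ksp. With [Zn^2+] = 0.00145 M:
1.25 × 10^-32 = (0.00145)^3 × [PO4^3-]^2
[PO4^3-] = (1.25 × 10^-32 / 3.049 × 10^-9)^(1/2) = 2.02 x 10^-12 M

[PO4^3-] = 2.02 x 10^-12 M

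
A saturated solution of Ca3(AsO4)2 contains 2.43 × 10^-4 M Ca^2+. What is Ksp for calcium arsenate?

Ca3(AsO4)2(s) ⇌ 3 Ca^2+ + 2 AsO4^3-
Stoichiometry gives [AsO4^3-] = (2/3)[Ca^2+] = 1.620 × 10^-4 M.
Ksp = [Ca^2+]^3[AsO4^3-]^2
Ksp = (2.43 × 10^-4)^3 × (1.620 x 10^-4)^2 = 3.77 × 10^-19

Ksp ≈ 3.77 × 10^-19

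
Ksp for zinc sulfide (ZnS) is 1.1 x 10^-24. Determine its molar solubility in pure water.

s ≈ 1.0e-12 M

ZnS(s) ⇌ Zn^2+ + S^2-
Ksp = [Zn^2+][S^2-]
For each mole of ZnS that dissolves: [Zn^2+] = s, [S^2-] = s.
Ksp = (s)(s) = s^2
s = (1.1 x 10^-24)^(1/2) = 1.0 × 10^-12 M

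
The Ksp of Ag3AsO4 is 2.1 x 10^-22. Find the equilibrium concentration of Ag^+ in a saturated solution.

[Ag^+] = 5.0 x 10^-6 M

Ag3AsO4(s) <=> 3 Ag^+ + AsO4^3-
Ksp = [Ag^+]^3[AsO4^3-]
For each mole of Ag3AsO4 that dissolves: [Ag^+] = 3s, [AsO4^3-] = s.
Substituting: Ksp = (3s)^3s = 27s^4
s^4 = 2.1 x 10^-22 / 27, so s = 1.67 × 10^-6 M
[Ag^+] = 3s = 5.0 × 10^-6 M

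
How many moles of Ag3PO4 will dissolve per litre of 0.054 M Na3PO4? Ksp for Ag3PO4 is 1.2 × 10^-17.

Ag3PO4(s) ⇌ 3 Ag^+(aq) + PO4^3-(aq)
Ksp = [Ag^+]^3[PO4^3-]
Let s be the molar solubility in this solution. [Ag^+] = 3s, [PO4^3-] = 0.054 + s ≈ 0.054 (common-ion effect: PO4^3- is already 0.054 M).
Ksp ≈ (3s)^3 × 0.054
s = 2.0 × 10^-6 M
Check: s = 2.0 x 10^-6 ≪ 0.054, so the approximation is valid.

2.0e-6 M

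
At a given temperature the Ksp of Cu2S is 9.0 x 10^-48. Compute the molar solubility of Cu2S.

1.3 × 10^-16 M

Cu2S(s) ⇌ 2 Cu^+ + S^2-
Ksp = [Cu^+]^2[S^2-]
Let s = molar solubility. Then [Cu^+] = 2s and [S^2-] = s.
Substituting: Ksp = (2s)^2s = 4s^3
Solving, s = (9.0 x 10^-48/4)^(1/3) = 1.3 × 10^-16 M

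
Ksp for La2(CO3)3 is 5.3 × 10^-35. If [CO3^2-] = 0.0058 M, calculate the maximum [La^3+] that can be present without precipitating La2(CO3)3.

La2(CO3)3(s) ⇌ 2 La^3+(aq) + 3 CO3^2-(aq)
Ksp = [La^3+]^2[CO3^2-]^3
Precipitation begins when Q = Ksp. With [CO3^2-] = 0.0058 M:
5.3 × 10^-35 = (0.0058)^3 × [La^3+]^2
[La^3+] = (5.3 × 10^-35 / 1.95 × 10^-7)^(1/2) = 1.6 × 10^-14 M

[La^3+] = 1.6 × 10^-14 M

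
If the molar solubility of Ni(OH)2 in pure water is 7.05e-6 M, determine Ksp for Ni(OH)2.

Ksp = 1.40 × 10^-15

Ni(OH)2(s) ⇌ Ni^2+(aq) + 2 OH^-(aq)
With molar solubility s: [Ni^2+] = s, [OH^-] = 2s.
Ksp = [Ni^2+][OH^-]^2
So Ksp = s × (2s)^2 = 4s^3
Ksp = 4 × (7.05 × 10^-6)^3 = 1.40 x 10^-15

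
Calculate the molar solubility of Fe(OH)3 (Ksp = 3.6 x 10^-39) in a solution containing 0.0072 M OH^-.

9.6 x 10^-33 M

Fe(OH)3(s) ⇌ Fe^3+ + 3 OH^-
Ksp = [Fe^3+][OH^-]^3
Let s be the molar solubility in this solution. [Fe^3+] = s, [OH^-] = 0.0072 + 3s ≈ 0.0072 (Ksp is small, so little additional dissolves).
Ksp ≈ s × (0.0072)^3
s = 9.6 x 10^-33 M
Check: 3s = 2.9 × 10^-32 ≪ 0.0072, so the approximation is valid.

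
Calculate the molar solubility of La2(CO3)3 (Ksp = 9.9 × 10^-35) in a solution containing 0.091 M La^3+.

7.6 × 10^-12 M

La2(CO3)3(s) <=> 2 La^3+(aq) + 3 CO3^2-(aq)
Ksp = [La^3+]^2[CO3^2-]^3
Let s = moles of La2(CO3)3 that dissolve per litre. [La^3+] = 0.091 + 2s ≈ 0.091, [CO3^2-] = 3s (common-ion effect: La^3+ is already 0.091 M).
Ksp ≈ (0.091)^2 × (3s)^3
s = 7.6 x 10^-12 M
Check: 2s = 1.5 × 10^-11 ≪ 0.091, so the approximation is valid.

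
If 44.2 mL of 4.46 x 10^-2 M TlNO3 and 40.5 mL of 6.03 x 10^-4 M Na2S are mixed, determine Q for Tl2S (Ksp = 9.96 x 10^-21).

Q ≈ 1.56e-7

Total volume = 44.2 + 40.5 = 84.7 mL.
[Tl^+] = 4.46 x 10^-2 × (44.2/84.7) = 2.327 × 10^-2 M
[S^2-] = 6.03 x 10^-4 × (40.5/84.7) = 2.883 x 10^-4 M
Tl2S(s) ⇌ 2 Tl^+(aq) + S^2-(aq), so Q = [Tl^+]^2[S^2-]
Q = (2.327 x 10^-2)^2(2.883 x 10^-4) = 1.56 × 10^-7
Q > Ksp, so Tl2S will precipitate.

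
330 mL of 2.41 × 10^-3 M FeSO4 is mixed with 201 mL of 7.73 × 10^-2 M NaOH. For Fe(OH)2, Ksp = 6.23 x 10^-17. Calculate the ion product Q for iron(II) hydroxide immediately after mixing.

Total volume = 330 + 201 = 531 mL.
[Fe^2+] = 2.41 x 10^-3 × (330/531) = 1.498 x 10^-3 M
[OH^-] = 7.73 x 10^-2 × (201/531) = 2.926 x 10^-2 M
Fe(OH)2(s) ⇌ Fe^2+(aq) + 2 OH^-(aq), so Q = [Fe^2+][OH^-]^2
Q = (1.498 × 10^-3)(2.926 × 10^-2)^2 = 1.28 x 10^-6
Q > Ksp, so Fe(OH)2 will precipitate.

1.28 x 10^-6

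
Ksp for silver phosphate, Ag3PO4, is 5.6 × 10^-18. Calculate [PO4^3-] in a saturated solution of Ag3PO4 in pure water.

Ag3PO4(s) <=> 3 Ag^+ + PO4^3-
Ksp = [Ag^+]^3[PO4^3-]
If s mol/L of Ag3PO4 dissolves, [Ag^+] = 3s and [PO4^3-] = s.
Substituting: Ksp = (3s)^3s = 27s^4
s^4 = 5.6 × 10^-18 / 27, so s = 2.13 × 10^-5 M
[PO4^3-] = s = 2.1 × 10^-5 M

2.1 × 10^-5 M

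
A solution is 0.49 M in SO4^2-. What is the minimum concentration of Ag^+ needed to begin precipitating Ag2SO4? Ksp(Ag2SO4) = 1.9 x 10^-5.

[Ag^+] = 6.2 × 10^-3 M

Ag2SO4(s) ⇌ 2 Ag^+ + SO4^2-
Ksp = [Ag^+]^2[SO4^2-]
Precipitation begins when Q = Ksp. With [SO4^2-] = 0.49 M:
1.9 x 10^-5 = (0.49) × [Ag^+]^2
[Ag^+] = (1.9 x 10^-5 / 4.9 × 10^-1)^(1/2) = 6.2 × 10^-3 M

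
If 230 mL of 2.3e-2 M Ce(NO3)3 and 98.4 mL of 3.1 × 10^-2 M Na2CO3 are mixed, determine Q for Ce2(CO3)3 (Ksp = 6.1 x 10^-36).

Total volume = 230 + 98.4 = 328.4 mL.
[Ce^3+] = 2.3 × 10^-2 × (230/328.4) = 1.61 × 10^-2 M
[CO3^2-] = 3.1 × 10^-2 × (98.4/328.4) = 9.29 × 10^-3 M
Ce2(CO3)3(s) <=> 2 Ce^3+ + 3 CO3^2-, so Q = [Ce^3+]^2[CO3^2-]^3
Q = (1.61 × 10^-2)^2(9.29 × 10^-3)^3 = 2.1 × 10^-10
Q > Ksp, so Ce2(CO3)3 will precipitate.

Q = 2.1 x 10^-10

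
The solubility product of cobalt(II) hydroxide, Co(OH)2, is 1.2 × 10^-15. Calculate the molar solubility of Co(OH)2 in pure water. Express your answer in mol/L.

Co(OH)2(s) ⇌ Co^2+ + 2 OH^-
Ksp = [Co^2+][OH^-]^2
If s mol/L of Co(OH)2 dissolves, [Co^2+] = s and [OH^-] = 2s.
Ksp = s(2s)^2 = 4s^3
s = (1.2 × 10^-15 / 4)^(1/3) = 6.7 × 10^-6 M

6.7 × 10^-6 M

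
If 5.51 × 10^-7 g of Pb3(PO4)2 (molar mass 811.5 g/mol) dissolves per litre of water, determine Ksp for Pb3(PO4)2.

1.56 × 10^-44

Molar solubility s = (5.51 × 10^-7 g/L) / (811.5 g/mol) = 6.790 x 10^-10 M.
Pb3(PO4)2(s) ⇌ 3 Pb^2+ + 2 PO4^3-
Let s = molar solubility. Then [Pb^2+] = 3s and [PO4^3-] = 2s.
Ksp = [Pb^2+]^3[PO4^3-]^2
So Ksp = (3s)^3 × (2s)^2 = 108s^5
Ksp = 108 × (6.790 x 10^-10)^5 = 1.56 × 10^-44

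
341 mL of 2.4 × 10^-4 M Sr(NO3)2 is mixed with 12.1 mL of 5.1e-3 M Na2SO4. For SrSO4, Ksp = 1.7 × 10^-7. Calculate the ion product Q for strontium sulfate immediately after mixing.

Q = 4.1 x 10^-8

Total volume = 341 + 12.1 = 353.1 mL.
[Sr^2+] = 2.4 × 10^-4 × (341/353.1) = 2.32 x 10^-4 M
[SO4^2-] = 5.1 × 10^-3 × (12.1/353.1) = 1.75 × 10^-4 M
SrSO4(s) <=> Sr^2+ + SO4^2-, so Q = [Sr^2+][SO4^2-]
Q = (2.32 x 10^-4)(1.75 × 10^-4) = 4.1 × 10^-8
Q < Ksp, so no precipitate of SrSO4 forms.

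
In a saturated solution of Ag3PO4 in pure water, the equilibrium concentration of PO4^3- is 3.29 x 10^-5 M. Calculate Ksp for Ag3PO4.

3.16e-17

Ag3PO4(s) ⇌ 3 Ag^+ + PO4^3-
Stoichiometry gives [Ag^+] = (3/1)[PO4^3-] = 9.870 × 10^-5 M.
Ksp = [Ag^+]^3[PO4^3-]
Ksp = (9.870 × 10^-5)^3 × 3.29 × 10^-5 = 3.16 × 10^-17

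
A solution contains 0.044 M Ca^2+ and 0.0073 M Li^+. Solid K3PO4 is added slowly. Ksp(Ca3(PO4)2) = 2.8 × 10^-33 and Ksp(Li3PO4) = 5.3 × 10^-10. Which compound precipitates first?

Each salt begins to precipitate when Q = Ksp, i.e. when [PO4^3-] reaches its threshold.
For Ca3(PO4)2: 2.8 × 10^-33 = (0.044)^3 × [PO4^3-]^2  ⇒  [PO4^3-] = 5.7 x 10^-15 M.
For Li3PO4: 5.3 × 10^-10 = (0.0073)^3 × [PO4^3-]  ⇒  [PO4^3-] = 1.4 x 10^-3 M.
The salt with the lower threshold [PO4^3-] precipitates first: Ca3(PO4)2.

Ca3(PO4)2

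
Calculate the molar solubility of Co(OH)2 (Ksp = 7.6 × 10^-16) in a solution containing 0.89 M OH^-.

s = 9.6e-16 M

Co(OH)2(s) <=> Co^2+ + 2 OH^-
Ksp = [Co^2+][OH^-]^2
If s mol/L dissolves here, [Co^2+] = s, [OH^-] = 0.89 + 2s ≈ 0.89 (common-ion effect: OH^- is already 0.89 M).
Ksp ≈ s × (0.89)^2
s = 9.6 × 10^-16 M
Check: 2s = 1.9 × 10^-15 ≪ 0.89, so the approximation is valid.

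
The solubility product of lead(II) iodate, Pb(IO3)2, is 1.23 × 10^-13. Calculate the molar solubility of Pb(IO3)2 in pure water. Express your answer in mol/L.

Pb(IO3)2(s) ⇌ Pb^2+(aq) + 2 IO3^-(aq)
Ksp = [Pb^2+][IO3^-]^2
With molar solubility s: [Pb^2+] = s, [IO3^-] = 2s.
Ksp = s(2s)^2 = 4s^3
s = (1.23 × 10^-13 / 4)^(1/3) = 3.13 × 10^-5 M

s = 3.13 x 10^-5 M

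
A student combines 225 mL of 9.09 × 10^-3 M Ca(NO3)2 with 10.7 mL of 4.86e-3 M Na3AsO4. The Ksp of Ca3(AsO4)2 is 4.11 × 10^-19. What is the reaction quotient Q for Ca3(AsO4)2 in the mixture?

Q ≈ 3.18 x 10^-14

Total volume = 225 + 10.7 = 235.7 mL.
[Ca^2+] = 9.09 × 10^-3 × (225/235.7) = 8.677 x 10^-3 M
[AsO4^3-] = 4.86 × 10^-3 × (10.7/235.7) = 2.206 × 10^-4 M
Ca3(AsO4)2(s) ⇌ 3 Ca^2+ + 2 AsO4^3-, so Q = [Ca^2+]^3[AsO4^3-]^2
Q = (8.677 x 10^-3)^3(2.206 × 10^-4)^2 = 3.18 x 10^-14
Q > Ksp, so Ca3(AsO4)2 will precipitate.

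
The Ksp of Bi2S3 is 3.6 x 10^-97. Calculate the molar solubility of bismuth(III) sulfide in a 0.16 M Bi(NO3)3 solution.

Bi2S3(s) ⇌ 2 Bi^3+ + 3 S^2-
Ksp = [Bi^3+]^2[S^2-]^3
Let s = moles of Bi2S3 that dissolve per litre. [Bi^3+] = 0.16 + 2s ≈ 0.16, [S^2-] = 3s (common-ion effect: Bi^3+ is already 0.16 M).
Ksp ≈ (0.16)^2 × (3s)^3
s = 8.0 × 10^-33 M
Check: 2s = 1.6 × 10^-32 ≪ 0.16, so the approximation is valid.

8.0 x 10^-33 M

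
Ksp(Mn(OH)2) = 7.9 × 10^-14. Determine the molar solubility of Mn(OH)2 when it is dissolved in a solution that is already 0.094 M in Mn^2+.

Mn(OH)2(s) ⇌ Mn^2+ + 2 OH^-
Ksp = [Mn^2+][OH^-]^2
Let s be the molar solubility in this solution. [Mn^2+] = 0.094 + s ≈ 0.094, [OH^-] = 2s (Ksp is small, so little additional dissolves).
Ksp ≈ 0.094 × (2s)^2
s = 4.6 × 10^-7 M
Check: s = 4.6 x 10^-7 ≪ 0.094, so the approximation is valid.

4.6 x 10^-7 M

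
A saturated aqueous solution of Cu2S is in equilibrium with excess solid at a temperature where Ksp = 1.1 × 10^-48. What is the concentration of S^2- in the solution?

[S^2-] = 6.5 × 10^-17 M

Cu2S(s) ⇌ 2 Cu^+ + S^2-
Ksp = [Cu^+]^2[S^2-]
If s mol/L of Cu2S dissolves, [Cu^+] = 2s and [S^2-] = s.
Substituting: Ksp = (2s)^2s = 4s^3
s^3 = 1.1 × 10^-48 / 4, so s = 6.50 × 10^-17 M
[S^2-] = s = 6.5 × 10^-17 M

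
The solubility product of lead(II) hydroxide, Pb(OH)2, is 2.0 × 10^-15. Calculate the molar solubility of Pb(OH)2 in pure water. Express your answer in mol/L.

s ≈ 7.9 × 10^-6 M

Pb(OH)2(s) <=> Pb^2+ + 2 OH^-
Ksp = [Pb^2+][OH^-]^2
If s mol/L of Pb(OH)2 dissolves, [Pb^2+] = s and [OH^-] = 2s.
So Ksp = s × (2s)^2 = 4s^3
Solving, s = (2.0 × 10^-15/4)^(1/3) = 7.9 × 10^-6 M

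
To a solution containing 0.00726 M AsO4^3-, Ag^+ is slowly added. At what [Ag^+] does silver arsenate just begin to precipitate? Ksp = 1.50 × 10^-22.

Ag3AsO4(s) <=> 3 Ag^+(aq) + AsO4^3-(aq)
Ksp = [Ag^+]^3[AsO4^3-]
Precipitation begins when Q = Ksp. With [AsO4^3-] = 0.00726 M:
1.50 × 10^-22 = (0.00726) × [Ag^+]^3
[Ag^+] = (1.50 × 10^-22 / 7.26 × 10^-3)^(1/3) = 2.74 × 10^-7 M

2.74 × 10^-7 M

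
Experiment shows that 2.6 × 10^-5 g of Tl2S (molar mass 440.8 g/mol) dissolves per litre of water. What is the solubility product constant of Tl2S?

Molar solubility s = (2.6 × 10^-5 g/L) / (440.8 g/mol) = 5.90 × 10^-8 M.
Tl2S(s) <=> 2 Tl^+(aq) + S^2-(aq)
For each mole of Tl2S that dissolves: [Tl^+] = 2s, [S^2-] = s.
Ksp = [Tl^+]^2[S^2-]
Ksp = (2s)^2s = 4s^3
Ksp = 4 × (5.90 x 10^-8)^3 = 8.2 × 10^-22

Ksp ≈ 8.2e-22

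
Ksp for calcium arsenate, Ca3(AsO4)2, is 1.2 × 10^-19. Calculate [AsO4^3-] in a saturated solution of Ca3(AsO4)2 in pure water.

[AsO4^3-] = 1.3 × 10^-4 M

Ca3(AsO4)2(s) ⇌ 3 Ca^2+ + 2 AsO4^3-
Ksp = [Ca^2+]^3[AsO4^3-]^2
If s mol/L of Ca3(AsO4)2 dissolves, [Ca^2+] = 3s and [AsO4^3-] = 2s.
So Ksp = (3s)^3 × (2s)^2 = 108s^5
s = (1.2 × 10^-19 / 108)^(1/5) = 6.44 × 10^-5 M
[AsO4^3-] = 2s = 1.3 × 10^-4 M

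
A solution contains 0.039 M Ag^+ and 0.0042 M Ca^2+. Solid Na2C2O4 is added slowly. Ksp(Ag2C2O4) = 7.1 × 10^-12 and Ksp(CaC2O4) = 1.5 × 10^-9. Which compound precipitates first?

Each salt begins to precipitate when Q = Ksp, i.e. when [C2O4^2-] reaches its threshold.
For Ag2C2O4: 7.1 × 10^-12 = (0.039)^2 × [C2O4^2-]  ⇒  [C2O4^2-] = 4.7 × 10^-9 M.
For CaC2O4: 1.5 × 10^-9 = 0.0042 × [C2O4^2-]  ⇒  [C2O4^2-] = 3.6 x 10^-7 M.
The salt with the lower threshold [C2O4^2-] precipitates first: Ag2C2O4.

Ag2C2O4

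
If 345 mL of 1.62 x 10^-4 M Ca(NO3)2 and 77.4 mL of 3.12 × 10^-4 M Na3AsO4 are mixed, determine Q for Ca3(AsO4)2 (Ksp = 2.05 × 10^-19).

Q ≈ 7.57e-21

Total volume = 345 + 77.4 = 422.4 mL.
[Ca^2+] = 1.62 × 10^-4 × (345/422.4) = 1.323 × 10^-4 M
[AsO4^3-] = 3.12 × 10^-4 × (77.4/422.4) = 5.717 × 10^-5 M
Ca3(AsO4)2(s) ⇌ 3 Ca^2+ + 2 AsO4^3-, so Q = [Ca^2+]^3[AsO4^3-]^2
Q = (1.323 x 10^-4)^3(5.717 × 10^-5)^2 = 7.57 × 10^-21
Q < Ksp, so no precipitate of Ca3(AsO4)2 forms.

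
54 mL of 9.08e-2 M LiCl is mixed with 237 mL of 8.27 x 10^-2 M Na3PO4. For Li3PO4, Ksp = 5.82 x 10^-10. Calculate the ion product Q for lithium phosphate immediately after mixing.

Total volume = 54 + 237 = 291 mL.
[Li^+] = 9.08 × 10^-2 × (54/291) = 1.685 x 10^-2 M
[PO4^3-] = 8.27 × 10^-2 × (237/291) = 6.735 × 10^-2 M
Li3PO4(s) <=> 3 Li^+ + PO4^3-, so Q = [Li^+]^3[PO4^3-]
Q = (1.685 × 10^-2)^3(6.735 x 10^-2) = 3.22 x 10^-7
Q > Ksp, so Li3PO4 will precipitate.

Q = 3.22 × 10^-7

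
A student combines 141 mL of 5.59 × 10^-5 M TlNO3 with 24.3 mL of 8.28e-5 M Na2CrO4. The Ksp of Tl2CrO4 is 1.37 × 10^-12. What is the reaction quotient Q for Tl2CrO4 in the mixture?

Total volume = 141 + 24.3 = 165.3 mL.
[Tl^+] = 5.59 × 10^-5 × (141/165.3) = 4.768 × 10^-5 M
[CrO4^2-] = 8.28 × 10^-5 × (24.3/165.3) = 1.217 x 10^-5 M
Tl2CrO4(s) <=> 2 Tl^+ + CrO4^2-, so Q = [Tl^+]^2[CrO4^2-]
Q = (4.768 × 10^-5)^2(1.217 x 10^-5) = 2.77 × 10^-14
Q < Ksp, so no precipitate of Tl2CrO4 forms.

Q = 2.77e-14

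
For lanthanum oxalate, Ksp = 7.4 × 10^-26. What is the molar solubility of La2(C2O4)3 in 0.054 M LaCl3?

s = 9.8 × 10^-9 M

La2(C2O4)3(s) ⇌ 2 La^3+(aq) + 3 C2O4^2-(aq)
Ksp = [La^3+]^2[C2O4^2-]^3
Let s be the molar solubility in this solution. [La^3+] = 0.054 + 2s ≈ 0.054, [C2O4^2-] = 3s (Ksp is small, so little additional dissolves).
Ksp ≈ (0.054)^2 × (3s)^3
s = 9.8 × 10^-9 M
Check: 2s = 2.0 × 10^-8 ≪ 0.054, so the approximation is valid.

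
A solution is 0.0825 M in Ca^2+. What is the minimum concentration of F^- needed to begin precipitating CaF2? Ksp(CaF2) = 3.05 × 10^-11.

[F^-] = 1.92 × 10^-5 M

CaF2(s) <=> Ca^2+ + 2 F^-
Ksp = [Ca^2+][F^-]^2
Precipitation begins when Q = Ksp. With [Ca^2+] = 0.0825 M:
3.05 × 10^-11 = (0.0825) × [F^-]^2
[F^-] = (3.05 × 10^-11 / 8.25 × 10^-2)^(1/2) = 1.92 x 10^-5 M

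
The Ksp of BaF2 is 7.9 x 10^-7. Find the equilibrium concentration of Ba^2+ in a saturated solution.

5.8 × 10^-3 M

BaF2(s) ⇌ Ba^2+(aq) + 2 F^-(aq)
Ksp = [Ba^2+][F^-]^2
For each mole of BaF2 that dissolves: [Ba^2+] = s, [F^-] = 2s.
So Ksp = s × (2s)^2 = 4s^3
s = (7.9 x 10^-7 / 4)^(1/3) = 5.82 × 10^-3 M
[Ba^2+] = s = 5.8 x 10^-3 M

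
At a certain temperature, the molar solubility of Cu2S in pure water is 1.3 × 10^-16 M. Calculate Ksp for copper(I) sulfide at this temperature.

Ksp = 8.8 x 10^-48

Cu2S(s) <=> 2 Cu^+(aq) + S^2-(aq)
Let s = molar solubility. Then [Cu^+] = 2s and [S^2-] = s.
Ksp = [Cu^+]^2[S^2-]
Substituting: Ksp = (2s)^2s = 4s^3
With s = 1.3 × 10^-16: Ksp = 8.8 x 10^-48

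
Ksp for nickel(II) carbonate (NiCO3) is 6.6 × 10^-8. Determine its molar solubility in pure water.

NiCO3(s) ⇌ Ni^2+ + CO3^2-
Ksp = [Ni^2+][CO3^2-]
For each mole of NiCO3 that dissolves: [Ni^2+] = s, [CO3^2-] = s.
Ksp = s × s = s^2
s = (6.6 × 10^-8)^(1/2) = 2.6 × 10^-4 M

s = 2.6 × 10^-4 M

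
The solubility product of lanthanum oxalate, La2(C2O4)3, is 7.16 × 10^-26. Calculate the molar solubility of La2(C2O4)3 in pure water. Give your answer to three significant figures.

La2(C2O4)3(s) <=> 2 La^3+ + 3 C2O4^2-
Ksp = [La^3+]^2[C2O4^2-]^3
If s mol/L of La2(C2O4)3 dissolves, [La^3+] = 2s and [C2O4^2-] = 3s.
Ksp = (2s)^2(3s)^3 = 108s^5
s^5 = 7.16 × 10^-26 / 108, so s = 3.67 x 10^-6 M

s ≈ 3.67e-6 M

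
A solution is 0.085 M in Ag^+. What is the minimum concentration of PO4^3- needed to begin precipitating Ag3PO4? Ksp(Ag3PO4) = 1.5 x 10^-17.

Ag3PO4(s) ⇌ 3 Ag^+ + PO4^3-
Ksp = [Ag^+]^3[PO4^3-]
Precipitation begins when Q = Ksp. With [Ag^+] = 0.085 M:
1.5 x 10^-17 = (0.085)^3 × [PO4^3-]
[PO4^3-] = (1.5 x 10^-17 / 6.14 × 10^-4) = 2.4 × 10^-14 M

[PO4^3-] ≈ 2.4 x 10^-14 M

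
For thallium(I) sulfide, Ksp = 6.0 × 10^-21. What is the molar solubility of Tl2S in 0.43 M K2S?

Tl2S(s) <=> 2 Tl^+ + S^2-
Ksp = [Tl^+]^2[S^2-]
If s mol/L dissolves here, [Tl^+] = 2s, [S^2-] = 0.43 + s ≈ 0.43 (Ksp is small, so little additional dissolves).
Ksp ≈ (2s)^2 × 0.43
s = 5.9 x 10^-11 M
Check: s = 5.9 × 10^-11 ≪ 0.43, so the approximation is valid.

s ≈ 5.9 x 10^-11 M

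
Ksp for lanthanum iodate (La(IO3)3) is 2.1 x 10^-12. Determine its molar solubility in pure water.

La(IO3)3(s) ⇌ La^3+(aq) + 3 IO3^-(aq)
Ksp = [La^3+][IO3^-]^3
If s mol/L of La(IO3)3 dissolves, [La^3+] = s and [IO3^-] = 3s.
Substituting: Ksp = s(3s)^3 = 27s^4
Solving, s = (2.1 x 10^-12/27)^(1/4) = 5.3 × 10^-4 M

s ≈ 5.3e-4 M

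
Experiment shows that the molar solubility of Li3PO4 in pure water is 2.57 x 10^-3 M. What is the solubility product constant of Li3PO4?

Ksp ≈ 1.18 x 10^-9

Li3PO4(s) ⇌ 3 Li^+(aq) + PO4^3-(aq)
For each mole of Li3PO4 that dissolves: [Li^+] = 3s, [PO4^3-] = s.
Ksp = [Li^+]^3[PO4^3-]
So Ksp = (3s)^3 × s = 27s^4
Ksp = 27 × (2.57 x 10^-3)^4 = 1.18 x 10^-9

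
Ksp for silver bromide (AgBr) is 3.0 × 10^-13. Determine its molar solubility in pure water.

AgBr(s) ⇌ Ag^+ + Br^-
Ksp = [Ag^+][Br^-]
If s mol/L of AgBr dissolves, [Ag^+] = s and [Br^-] = s.
Ksp = (s)(s) = s^2
s = (3.0 × 10^-13)^(1/2) = 5.5 x 10^-7 M

s = 5.5 × 10^-7 M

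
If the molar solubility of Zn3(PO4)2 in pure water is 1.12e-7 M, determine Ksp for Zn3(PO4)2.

1.90e-33

Zn3(PO4)2(s) <=> 3 Zn^2+(aq) + 2 PO4^3-(aq)
If s mol/L of Zn3(PO4)2 dissolves, [Zn^2+] = 3s and [PO4^3-] = 2s.
Ksp = [Zn^2+]^3[PO4^3-]^2
So Ksp = (3s)^3 × (2s)^2 = 108s^5
With s = 1.12 × 10^-7: Ksp = 1.90 × 10^-33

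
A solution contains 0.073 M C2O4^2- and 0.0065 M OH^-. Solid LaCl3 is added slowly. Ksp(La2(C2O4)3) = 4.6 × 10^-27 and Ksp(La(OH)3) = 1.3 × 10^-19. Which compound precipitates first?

La(OH)3

Each salt begins to precipitate when Q = Ksp, i.e. when [La^3+] reaches its threshold.
For La2(C2O4)3: 4.6 × 10^-27 = (0.073)^3 × [La^3+]^2  ⇒  [La^3+] = 3.4 × 10^-12 M.
For La(OH)3: 1.3 × 10^-19 = (0.0065)^3 × [La^3+]  ⇒  [La^3+] = 4.7 x 10^-13 M.
The salt with the lower threshold [La^3+] precipitates first: La(OH)3.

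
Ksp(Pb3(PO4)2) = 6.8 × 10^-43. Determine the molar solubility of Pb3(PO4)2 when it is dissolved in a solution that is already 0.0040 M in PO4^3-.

Pb3(PO4)2(s) <=> 3 Pb^2+(aq) + 2 PO4^3-(aq)
Ksp = [Pb^2+]^3[PO4^3-]^2
Let s be the molar solubility in this solution. [Pb^2+] = 3s, [PO4^3-] = 0.0040 + 2s ≈ 0.0040 (common-ion effect: PO4^3- is already 0.0040 M).
Ksp ≈ (3s)^3 × (0.0040)^2
s = 1.2 × 10^-13 M
Check: 2s = 2.3 x 10^-13 ≪ 0.0040, so the approximation is valid.

1.2 × 10^-13 M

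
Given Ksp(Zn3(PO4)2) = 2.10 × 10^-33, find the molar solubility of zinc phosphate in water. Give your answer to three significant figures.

Zn3(PO4)2(s) ⇌ 3 Zn^2+(aq) + 2 PO4^3-(aq)
Ksp = [Zn^2+]^3[PO4^3-]^2
Let s = molar solubility. Then [Zn^2+] = 3s and [PO4^3-] = 2s.
So Ksp = (3s)^3 × (2s)^2 = 108s^5
s^5 = 2.10 × 10^-33 / 108, so s = 1.14 × 10^-7 M

s = 1.14 × 10^-7 M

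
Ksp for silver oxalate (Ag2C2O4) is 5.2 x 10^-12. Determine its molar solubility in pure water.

Ag2C2O4(s) <=> 2 Ag^+(aq) + C2O4^2-(aq)
Ksp = [Ag^+]^2[C2O4^2-]
For each mole of Ag2C2O4 that dissolves: [Ag^+] = 2s, [C2O4^2-] = s.
Substituting: Ksp = (2s)^2s = 4s^3
s^3 = 5.2 x 10^-12 / 4, so s = 1.1 x 10^-4 M

s = 1.1 × 10^-4 M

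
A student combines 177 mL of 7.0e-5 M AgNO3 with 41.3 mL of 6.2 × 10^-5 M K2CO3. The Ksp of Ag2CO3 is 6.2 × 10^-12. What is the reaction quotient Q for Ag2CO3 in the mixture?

Total volume = 177 + 41.3 = 218.3 mL.
[Ag^+] = 7.0 × 10^-5 × (177/218.3) = 5.68 × 10^-5 M
[CO3^2-] = 6.2 × 10^-5 × (41.3/218.3) = 1.17 × 10^-5 M
Ag2CO3(s) <=> 2 Ag^+ + CO3^2-, so Q = [Ag^+]^2[CO3^2-]
Q = (5.68 × 10^-5)^2(1.17 × 10^-5) = 3.8 × 10^-14
Q < Ksp, so no precipitate of Ag2CO3 forms.

3.8 × 10^-14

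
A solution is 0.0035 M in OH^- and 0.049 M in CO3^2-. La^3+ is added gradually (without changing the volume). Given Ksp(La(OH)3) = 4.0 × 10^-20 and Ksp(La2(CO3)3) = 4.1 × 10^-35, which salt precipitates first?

La2(CO3)3

Each salt begins to precipitate when Q = Ksp, i.e. when [La^3+] reaches its threshold.
For La(OH)3: 4.0 × 10^-20 = (0.0035)^3 × [La^3+]  ⇒  [La^3+] = 9.3 × 10^-13 M.
For La2(CO3)3: 4.1 × 10^-35 = (0.049)^3 × [La^3+]^2  ⇒  [La^3+] = 5.9 × 10^-16 M.
The salt with the lower threshold [La^3+] precipitates first: La2(CO3)3.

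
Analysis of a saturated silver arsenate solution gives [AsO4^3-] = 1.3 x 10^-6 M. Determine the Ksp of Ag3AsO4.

Ksp ≈ 7.7e-23

Ag3AsO4(s) <=> 3 Ag^+ + AsO4^3-
Stoichiometry gives [Ag^+] = (3/1)[AsO4^3-] = 3.90 × 10^-6 M.
Ksp = [Ag^+]^3[AsO4^3-]
Ksp = (3.90 × 10^-6)^3 × 1.3 × 10^-6 = 7.7 x 10^-23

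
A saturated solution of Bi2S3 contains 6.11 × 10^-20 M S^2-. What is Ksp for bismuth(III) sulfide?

Ksp = 3.78e-97

Bi2S3(s) <=> 2 Bi^3+(aq) + 3 S^2-(aq)
Stoichiometry gives [Bi^3+] = (2/3)[S^2-] = 4.073 × 10^-20 M.
Ksp = [Bi^3+]^2[S^2-]^3
Ksp = (4.073 × 10^-20)^2 × (6.11 × 10^-20)^3 = 3.78 × 10^-97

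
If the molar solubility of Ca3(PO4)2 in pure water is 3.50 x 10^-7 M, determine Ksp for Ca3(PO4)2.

5.67e-31

Ca3(PO4)2(s) <=> 3 Ca^2+ + 2 PO4^3-
Let s = molar solubility. Then [Ca^2+] = 3s and [PO4^3-] = 2s.
Ksp = [Ca^2+]^3[PO4^3-]^2
Substituting: Ksp = (3s)^3(2s)^2 = 108s^5
With s = 3.50 x 10^-7: Ksp = 5.67 × 10^-31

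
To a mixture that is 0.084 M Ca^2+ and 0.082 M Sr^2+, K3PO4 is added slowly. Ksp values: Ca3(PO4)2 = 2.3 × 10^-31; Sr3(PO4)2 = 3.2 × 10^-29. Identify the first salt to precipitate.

Precipitation of each salt starts when its ion product equals its Ksp.
For Ca3(PO4)2: 2.3 × 10^-31 = (0.084)^3 × [PO4^3-]^2  ⇒  [PO4^3-] = 2.0 x 10^-14 M.
For Sr3(PO4)2: 3.2 × 10^-29 = (0.082)^3 × [PO4^3-]^2  ⇒  [PO4^3-] = 2.4 × 10^-13 M.
The salt with the lower threshold [PO4^3-] precipitates first: Ca3(PO4)2.

Ca3(PO4)2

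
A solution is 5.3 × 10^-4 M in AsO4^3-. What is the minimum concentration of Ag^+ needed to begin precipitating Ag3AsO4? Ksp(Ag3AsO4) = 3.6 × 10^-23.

Ag3AsO4(s) ⇌ 3 Ag^+ + AsO4^3-
Ksp = [Ag^+]^3[AsO4^3-]
Precipitation begins when Q = Ksp. With [AsO4^3-] = 5.3 × 10^-4 M:
3.6 × 10^-23 = (5.3 × 10^-4) × [Ag^+]^3
[Ag^+] = (3.6 × 10^-23 / 5.3 × 10^-4)^(1/3) = 4.1 × 10^-7 M

[Ag^+] ≈ 4.1e-7 M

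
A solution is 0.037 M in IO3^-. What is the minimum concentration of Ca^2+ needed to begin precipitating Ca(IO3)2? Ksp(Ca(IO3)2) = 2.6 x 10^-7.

1.9e-4 M

Ca(IO3)2(s) <=> Ca^2+(aq) + 2 IO3^-(aq)
Ksp = [Ca^2+][IO3^-]^2
Precipitation begins when Q = Ksp. With [IO3^-] = 0.037 M:
2.6 x 10^-7 = (0.037)^2 × [Ca^2+]
[Ca^2+] = (2.6 x 10^-7 / 1.37 × 10^-3) = 1.9 x 10^-4 M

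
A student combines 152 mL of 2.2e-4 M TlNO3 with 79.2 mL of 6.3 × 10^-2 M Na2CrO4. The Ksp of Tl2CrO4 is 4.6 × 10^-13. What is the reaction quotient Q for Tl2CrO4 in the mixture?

Total volume = 152 + 79.2 = 231.2 mL.
[Tl^+] = 2.2 x 10^-4 × (152/231.2) = 1.45 × 10^-4 M
[CrO4^2-] = 6.3 × 10^-2 × (79.2/231.2) = 2.16 x 10^-2 M
Tl2CrO4(s) <=> 2 Tl^+ + CrO4^2-, so Q = [Tl^+]^2[CrO4^2-]
Q = (1.45 × 10^-4)^2(2.16 × 10^-2) = 4.5 × 10^-10
Q > Ksp, so Tl2CrO4 will precipitate.

Q = 4.5e-10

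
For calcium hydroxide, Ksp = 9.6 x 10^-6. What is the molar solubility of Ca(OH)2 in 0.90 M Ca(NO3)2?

s ≈ 1.6 × 10^-3 M

Ca(OH)2(s) ⇌ Ca^2+ + 2 OH^-
Ksp = [Ca^2+][OH^-]^2
Let s = moles of Ca(OH)2 that dissolve per litre. [Ca^2+] = 0.90 + s ≈ 0.90, [OH^-] = 2s (Ksp is small, so little additional dissolves).
Ksp ≈ 0.90 × (2s)^2
s = 1.6 × 10^-3 M
Check: s = 1.6 × 10^-3 ≪ 0.90, so the approximation is valid.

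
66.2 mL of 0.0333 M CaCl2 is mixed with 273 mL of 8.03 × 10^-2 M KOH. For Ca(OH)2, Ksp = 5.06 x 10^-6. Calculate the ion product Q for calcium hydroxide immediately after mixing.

Total volume = 66.2 + 273 = 339.2 mL.
[Ca^2+] = 3.33 × 10^-2 × (66.2/339.2) = 6.499 × 10^-3 M
[OH^-] = 8.03 × 10^-2 × (273/339.2) = 6.463 × 10^-2 M
Ca(OH)2(s) ⇌ Ca^2+ + 2 OH^-, so Q = [Ca^2+][OH^-]^2
Q = (6.499 × 10^-3)(6.463 × 10^-2)^2 = 2.71 x 10^-5
Q > Ksp, so Ca(OH)2 will precipitate.

Q ≈ 2.71 x 10^-5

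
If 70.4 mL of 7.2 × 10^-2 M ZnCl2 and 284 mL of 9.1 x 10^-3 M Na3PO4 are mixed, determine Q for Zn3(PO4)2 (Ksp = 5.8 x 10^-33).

Total volume = 70.4 + 284 = 354.4 mL.
[Zn^2+] = 7.2 × 10^-2 × (70.4/354.4) = 1.43 x 10^-2 M
[PO4^3-] = 9.1 × 10^-3 × (284/354.4) = 7.29 × 10^-3 M
Zn3(PO4)2(s) ⇌ 3 Zn^2+(aq) + 2 PO4^3-(aq), so Q = [Zn^2+]^3[PO4^3-]^2
Q = (1.43 x 10^-2)^3(7.29 x 10^-3)^2 = 1.6 x 10^-10
Q > Ksp, so Zn3(PO4)2 will precipitate.

1.6 x 10^-10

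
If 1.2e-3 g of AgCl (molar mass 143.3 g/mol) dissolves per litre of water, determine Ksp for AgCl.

Molar solubility s = (1.2 × 10^-3 g/L) / (143.3 g/mol) = 8.37 x 10^-6 M.
AgCl(s) <=> Ag^+ + Cl^-
For each mole of AgCl that dissolves: [Ag^+] = s, [Cl^-] = s.
Ksp = [Ag^+][Cl^-]
Ksp = s^2
Ksp = (8.37 × 10^-6)^2 = 7.0 × 10^-11

Ksp ≈ 7.0 × 10^-11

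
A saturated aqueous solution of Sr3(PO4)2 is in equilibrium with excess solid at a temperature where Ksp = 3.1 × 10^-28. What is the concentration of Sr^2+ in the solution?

[Sr^2+] ≈ 3.7e-6 M

Sr3(PO4)2(s) ⇌ 3 Sr^2+ + 2 PO4^3-
Ksp = [Sr^2+]^3[PO4^3-]^2
Let s = molar solubility. Then [Sr^2+] = 3s and [PO4^3-] = 2s.
Substituting: Ksp = (3s)^3(2s)^2 = 108s^5
s^5 = 3.1 × 10^-28 / 108, so s = 1.23 x 10^-6 M
[Sr^2+] = 3s = 3.7 x 10^-6 M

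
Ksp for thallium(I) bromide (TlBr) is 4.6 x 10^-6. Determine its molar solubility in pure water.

s = 2.1e-3 M

TlBr(s) <=> Tl^+(aq) + Br^-(aq)
Ksp = [Tl^+][Br^-]
With molar solubility s: [Tl^+] = s, [Br^-] = s.
Ksp = s × s = s^2
s = (4.6 x 10^-6)^(1/2) = 2.1 x 10^-3 M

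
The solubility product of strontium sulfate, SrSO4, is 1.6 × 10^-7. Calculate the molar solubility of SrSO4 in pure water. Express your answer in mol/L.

s ≈ 4.0 × 10^-4 M

SrSO4(s) ⇌ Sr^2+ + SO4^2-
Ksp = [Sr^2+][SO4^2-]
If s mol/L of SrSO4 dissolves, [Sr^2+] = s and [SO4^2-] = s.
Ksp = (s)(s) = s^2
s = √(1.6 × 10^-7) = 4.0 x 10^-4 M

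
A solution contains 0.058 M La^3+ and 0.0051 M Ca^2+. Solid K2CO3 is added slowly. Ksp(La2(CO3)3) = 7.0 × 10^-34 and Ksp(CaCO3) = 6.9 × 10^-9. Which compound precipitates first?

La2(CO3)3

Each salt begins to precipitate when Q = Ksp, i.e. when [CO3^2-] reaches its threshold.
For La2(CO3)3: 7.0 × 10^-34 = (0.058)^2 × [CO3^2-]^3  ⇒  [CO3^2-] = 5.9 × 10^-11 M.
For CaCO3: 6.9 × 10^-9 = 0.0051 × [CO3^2-]  ⇒  [CO3^2-] = 1.4 × 10^-6 M.
The salt with the lower threshold [CO3^2-] precipitates first: La2(CO3)3.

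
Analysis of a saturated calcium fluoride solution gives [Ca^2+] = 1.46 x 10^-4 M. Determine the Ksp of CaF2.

CaF2(s) ⇌ Ca^2+ + 2 F^-
Stoichiometry gives [F^-] = (2/1)[Ca^2+] = 2.920 x 10^-4 M.
Ksp = [Ca^2+][F^-]^2
Ksp = 1.46 × 10^-4 × (2.920 × 10^-4)^2 = 1.24 × 10^-11

Ksp = 1.24 x 10^-11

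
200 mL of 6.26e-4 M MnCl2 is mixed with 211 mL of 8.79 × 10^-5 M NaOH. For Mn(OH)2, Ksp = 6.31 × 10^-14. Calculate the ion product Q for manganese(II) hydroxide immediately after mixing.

Q = 6.20e-13

Total volume = 200 + 211 = 411 mL.
[Mn^2+] = 6.26 x 10^-4 × (200/411) = 3.046 × 10^-4 M
[OH^-] = 8.79 x 10^-5 × (211/411) = 4.513 × 10^-5 M
Mn(OH)2(s) <=> Mn^2+(aq) + 2 OH^-(aq), so Q = [Mn^2+][OH^-]^2
Q = (3.046 × 10^-4)(4.513 × 10^-5)^2 = 6.20 x 10^-13
Q > Ksp, so Mn(OH)2 will precipitate.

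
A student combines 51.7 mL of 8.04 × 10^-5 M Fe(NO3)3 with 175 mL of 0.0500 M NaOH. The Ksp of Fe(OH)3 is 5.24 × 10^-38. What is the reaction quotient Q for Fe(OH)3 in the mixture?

Total volume = 51.7 + 175 = 226.7 mL.
[Fe^3+] = 8.04 x 10^-5 × (51.7/226.7) = 1.834 × 10^-5 M
[OH^-] = 5.00 × 10^-2 × (175/226.7) = 3.860 × 10^-2 M
Fe(OH)3(s) ⇌ Fe^3+(aq) + 3 OH^-(aq), so Q = [Fe^3+][OH^-]^3
Q = (1.834 × 10^-5)(3.860 × 10^-2)^3 = 1.05 x 10^-9
Q > Ksp, so Fe(OH)3 will precipitate.

Q ≈ 1.05 × 10^-9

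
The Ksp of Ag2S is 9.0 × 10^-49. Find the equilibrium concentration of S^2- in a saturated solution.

[S^2-] = 6.1 × 10^-17 M

Ag2S(s) ⇌ 2 Ag^+ + S^2-
Ksp = [Ag^+]^2[S^2-]
With molar solubility s: [Ag^+] = 2s, [S^2-] = s.
So Ksp = (2s)^2 × s = 4s^3
s^3 = 9.0 × 10^-49 / 4, so s = 6.08 × 10^-17 M
[S^2-] = s = 6.1 × 10^-17 M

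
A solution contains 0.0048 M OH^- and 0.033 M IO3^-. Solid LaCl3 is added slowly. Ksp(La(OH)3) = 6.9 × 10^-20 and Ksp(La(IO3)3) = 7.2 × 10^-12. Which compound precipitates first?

La(OH)3

Precipitation of each salt starts when its ion product equals its Ksp.
For La(OH)3: 6.9 × 10^-20 = (0.0048)^3 × [La^3+]  ⇒  [La^3+] = 6.2 x 10^-13 M.
For La(IO3)3: 7.2 × 10^-12 = (0.033)^3 × [La^3+]  ⇒  [La^3+] = 2.0 × 10^-7 M.
The salt with the lower threshold [La^3+] precipitates first: La(OH)3.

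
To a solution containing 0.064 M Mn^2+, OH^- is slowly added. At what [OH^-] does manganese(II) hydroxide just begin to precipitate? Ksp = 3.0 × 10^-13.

Mn(OH)2(s) <=> Mn^2+(aq) + 2 OH^-(aq)
Ksp = [Mn^2+][OH^-]^2
Precipitation begins when Q = Ksp. With [Mn^2+] = 0.064 M:
3.0 × 10^-13 = (0.064) × [OH^-]^2
[OH^-] = (3.0 × 10^-13 / 6.4 × 10^-2)^(1/2) = 2.2 × 10^-6 M

[OH^-] = 2.2 × 10^-6 M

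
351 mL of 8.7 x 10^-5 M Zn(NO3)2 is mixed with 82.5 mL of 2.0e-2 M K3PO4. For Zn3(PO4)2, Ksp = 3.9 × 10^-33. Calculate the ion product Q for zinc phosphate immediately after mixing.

Total volume = 351 + 82.5 = 433.5 mL.
[Zn^2+] = 8.7 × 10^-5 × (351/433.5) = 7.04 x 10^-5 M
[PO4^3-] = 2.0 × 10^-2 × (82.5/433.5) = 3.81 x 10^-3 M
Zn3(PO4)2(s) ⇌ 3 Zn^2+ + 2 PO4^3-, so Q = [Zn^2+]^3[PO4^3-]^2
Q = (7.04 x 10^-5)^3(3.81 × 10^-3)^2 = 5.1 x 10^-18
Q > Ksp, so Zn3(PO4)2 will precipitate.

5.1 × 10^-18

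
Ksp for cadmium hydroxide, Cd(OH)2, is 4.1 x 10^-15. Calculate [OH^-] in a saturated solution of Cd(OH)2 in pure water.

Cd(OH)2(s) <=> Cd^2+(aq) + 2 OH^-(aq)
Ksp = [Cd^2+][OH^-]^2
Let s = molar solubility. Then [Cd^2+] = s and [OH^-] = 2s.
Ksp = s(2s)^2 = 4s^3
Solving, s = (4.1 x 10^-15/4)^(1/3) = 1.01 x 10^-5 M
[OH^-] = 2s = 2.0 × 10^-5 M

[OH^-] = 2.0e-5 M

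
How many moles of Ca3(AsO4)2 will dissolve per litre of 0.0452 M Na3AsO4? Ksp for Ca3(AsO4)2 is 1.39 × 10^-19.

1.36 x 10^-6 M

Ca3(AsO4)2(s) ⇌ 3 Ca^2+(aq) + 2 AsO4^3-(aq)
Ksp = [Ca^2+]^3[AsO4^3-]^2
Let s = moles of Ca3(AsO4)2 that dissolve per litre. [Ca^2+] = 3s, [AsO4^3-] = 0.0452 + 2s ≈ 0.0452 (Ksp is small, so little additional dissolves).
Ksp ≈ (3s)^3 × (0.0452)^2
s = 1.36 × 10^-6 M
Check: 2s = 2.7 x 10^-6 ≪ 0.0452, so the approximation is valid.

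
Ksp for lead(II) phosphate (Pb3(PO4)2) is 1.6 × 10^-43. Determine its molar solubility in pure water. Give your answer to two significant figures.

s ≈ 1.1 × 10^-9 M

Pb3(PO4)2(s) ⇌ 3 Pb^2+ + 2 PO4^3-
Ksp = [Pb^2+]^3[PO4^3-]^2
Let s = molar solubility. Then [Pb^2+] = 3s and [PO4^3-] = 2s.
Substituting: Ksp = (3s)^3(2s)^2 = 108s^5
s = (1.6 × 10^-43 / 108)^(1/5) = 1.1 × 10^-9 M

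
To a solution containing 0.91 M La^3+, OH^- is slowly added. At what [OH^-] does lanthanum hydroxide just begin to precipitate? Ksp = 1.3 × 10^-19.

[OH^-] ≈ 5.2e-7 M

La(OH)3(s) ⇌ La^3+(aq) + 3 OH^-(aq)
Ksp = [La^3+][OH^-]^3
Precipitation begins when Q = Ksp. With [La^3+] = 0.91 M:
1.3 × 10^-19 = (0.91) × [OH^-]^3
[OH^-] = (1.3 × 10^-19 / 9.1 × 10^-1)^(1/3) = 5.2 × 10^-7 M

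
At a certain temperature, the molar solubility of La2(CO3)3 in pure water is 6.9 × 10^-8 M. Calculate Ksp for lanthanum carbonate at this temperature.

La2(CO3)3(s) ⇌ 2 La^3+(aq) + 3 CO3^2-(aq)
With molar solubility s: [La^3+] = 2s, [CO3^2-] = 3s.
Ksp = [La^3+]^2[CO3^2-]^3
Substituting: Ksp = (2s)^2(3s)^3 = 108s^5
With s = 6.9 × 10^-8: Ksp = 1.7 × 10^-34

1.7 × 10^-34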